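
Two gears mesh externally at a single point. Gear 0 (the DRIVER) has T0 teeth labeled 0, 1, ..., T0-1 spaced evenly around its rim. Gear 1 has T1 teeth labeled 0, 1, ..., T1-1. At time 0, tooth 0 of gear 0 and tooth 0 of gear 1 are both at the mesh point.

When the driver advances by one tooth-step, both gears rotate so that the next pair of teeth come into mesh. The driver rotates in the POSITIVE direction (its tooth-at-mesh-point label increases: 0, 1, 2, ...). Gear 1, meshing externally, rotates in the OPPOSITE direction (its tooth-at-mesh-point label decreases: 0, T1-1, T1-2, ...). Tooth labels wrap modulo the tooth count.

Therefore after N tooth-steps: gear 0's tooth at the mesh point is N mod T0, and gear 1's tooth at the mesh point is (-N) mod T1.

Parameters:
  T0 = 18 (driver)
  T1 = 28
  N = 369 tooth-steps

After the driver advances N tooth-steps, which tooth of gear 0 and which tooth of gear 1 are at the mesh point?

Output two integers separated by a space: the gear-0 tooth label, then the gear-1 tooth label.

Answer: 9 23

Derivation:
Gear 0 (driver, T0=18): tooth at mesh = N mod T0
  369 = 20 * 18 + 9, so 369 mod 18 = 9
  gear 0 tooth = 9
Gear 1 (driven, T1=28): tooth at mesh = (-N) mod T1
  369 = 13 * 28 + 5, so 369 mod 28 = 5
  (-369) mod 28 = (-5) mod 28 = 28 - 5 = 23
Mesh after 369 steps: gear-0 tooth 9 meets gear-1 tooth 23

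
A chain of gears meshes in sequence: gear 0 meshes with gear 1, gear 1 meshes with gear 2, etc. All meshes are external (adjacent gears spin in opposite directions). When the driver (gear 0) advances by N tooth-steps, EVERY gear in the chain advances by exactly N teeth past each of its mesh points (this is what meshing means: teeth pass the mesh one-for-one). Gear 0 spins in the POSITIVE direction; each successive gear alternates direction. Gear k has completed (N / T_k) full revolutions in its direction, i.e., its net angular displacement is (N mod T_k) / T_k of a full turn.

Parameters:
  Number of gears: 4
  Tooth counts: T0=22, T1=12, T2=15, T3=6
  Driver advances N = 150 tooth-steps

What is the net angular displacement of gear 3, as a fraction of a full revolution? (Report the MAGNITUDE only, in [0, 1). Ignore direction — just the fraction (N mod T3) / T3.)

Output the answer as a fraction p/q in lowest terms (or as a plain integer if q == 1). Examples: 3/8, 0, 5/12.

Answer: 0

Derivation:
Chain of 4 gears, tooth counts: [22, 12, 15, 6]
  gear 0: T0=22, direction=positive, advance = 150 mod 22 = 18 teeth = 18/22 turn
  gear 1: T1=12, direction=negative, advance = 150 mod 12 = 6 teeth = 6/12 turn
  gear 2: T2=15, direction=positive, advance = 150 mod 15 = 0 teeth = 0/15 turn
  gear 3: T3=6, direction=negative, advance = 150 mod 6 = 0 teeth = 0/6 turn
Gear 3: 150 mod 6 = 0
Fraction = 0 / 6 = 0/1 (gcd(0,6)=6) = 0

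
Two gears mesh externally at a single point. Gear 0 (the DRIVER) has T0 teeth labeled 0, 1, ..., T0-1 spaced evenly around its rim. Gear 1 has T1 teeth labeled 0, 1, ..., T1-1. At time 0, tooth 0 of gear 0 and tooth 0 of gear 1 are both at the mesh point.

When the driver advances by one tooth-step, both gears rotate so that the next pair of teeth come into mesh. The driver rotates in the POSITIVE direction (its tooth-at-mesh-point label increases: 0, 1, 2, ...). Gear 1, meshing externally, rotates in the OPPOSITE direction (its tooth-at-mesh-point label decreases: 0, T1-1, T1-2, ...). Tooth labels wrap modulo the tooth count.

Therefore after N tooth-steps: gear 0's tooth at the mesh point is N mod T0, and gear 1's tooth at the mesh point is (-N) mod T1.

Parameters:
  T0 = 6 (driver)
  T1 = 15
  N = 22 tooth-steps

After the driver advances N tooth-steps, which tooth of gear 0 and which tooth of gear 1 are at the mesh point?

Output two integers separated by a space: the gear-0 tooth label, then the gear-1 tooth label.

Gear 0 (driver, T0=6): tooth at mesh = N mod T0
  22 = 3 * 6 + 4, so 22 mod 6 = 4
  gear 0 tooth = 4
Gear 1 (driven, T1=15): tooth at mesh = (-N) mod T1
  22 = 1 * 15 + 7, so 22 mod 15 = 7
  (-22) mod 15 = (-7) mod 15 = 15 - 7 = 8
Mesh after 22 steps: gear-0 tooth 4 meets gear-1 tooth 8

Answer: 4 8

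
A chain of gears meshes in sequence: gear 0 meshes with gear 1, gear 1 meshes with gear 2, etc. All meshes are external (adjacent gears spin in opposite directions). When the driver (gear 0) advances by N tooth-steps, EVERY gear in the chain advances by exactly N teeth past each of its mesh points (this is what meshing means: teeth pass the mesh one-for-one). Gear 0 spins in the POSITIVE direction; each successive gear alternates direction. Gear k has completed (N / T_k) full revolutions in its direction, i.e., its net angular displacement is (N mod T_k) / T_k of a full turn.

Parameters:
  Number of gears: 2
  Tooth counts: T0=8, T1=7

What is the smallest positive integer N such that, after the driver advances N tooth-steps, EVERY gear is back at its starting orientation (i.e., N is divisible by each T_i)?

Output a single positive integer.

Answer: 56

Derivation:
Gear k returns to start when N is a multiple of T_k.
All gears at start simultaneously when N is a common multiple of [8, 7]; the smallest such N is lcm(8, 7).
Start: lcm = T0 = 8
Fold in T1=7: gcd(8, 7) = 1; lcm(8, 7) = 8 * 7 / 1 = 56 / 1 = 56
Full cycle length = 56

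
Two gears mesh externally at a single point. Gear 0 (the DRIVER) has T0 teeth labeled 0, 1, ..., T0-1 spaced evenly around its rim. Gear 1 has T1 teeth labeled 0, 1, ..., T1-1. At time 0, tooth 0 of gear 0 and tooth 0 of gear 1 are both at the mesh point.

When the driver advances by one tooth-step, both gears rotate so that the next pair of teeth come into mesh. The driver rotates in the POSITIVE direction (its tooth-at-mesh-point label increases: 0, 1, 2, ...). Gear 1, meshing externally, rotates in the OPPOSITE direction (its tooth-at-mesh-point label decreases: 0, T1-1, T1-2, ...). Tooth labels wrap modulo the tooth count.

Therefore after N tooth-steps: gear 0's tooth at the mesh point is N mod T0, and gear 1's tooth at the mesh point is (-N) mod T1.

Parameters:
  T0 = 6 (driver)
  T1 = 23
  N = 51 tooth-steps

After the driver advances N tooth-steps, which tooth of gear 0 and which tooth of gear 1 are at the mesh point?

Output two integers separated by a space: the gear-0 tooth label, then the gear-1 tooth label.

Gear 0 (driver, T0=6): tooth at mesh = N mod T0
  51 = 8 * 6 + 3, so 51 mod 6 = 3
  gear 0 tooth = 3
Gear 1 (driven, T1=23): tooth at mesh = (-N) mod T1
  51 = 2 * 23 + 5, so 51 mod 23 = 5
  (-51) mod 23 = (-5) mod 23 = 23 - 5 = 18
Mesh after 51 steps: gear-0 tooth 3 meets gear-1 tooth 18

Answer: 3 18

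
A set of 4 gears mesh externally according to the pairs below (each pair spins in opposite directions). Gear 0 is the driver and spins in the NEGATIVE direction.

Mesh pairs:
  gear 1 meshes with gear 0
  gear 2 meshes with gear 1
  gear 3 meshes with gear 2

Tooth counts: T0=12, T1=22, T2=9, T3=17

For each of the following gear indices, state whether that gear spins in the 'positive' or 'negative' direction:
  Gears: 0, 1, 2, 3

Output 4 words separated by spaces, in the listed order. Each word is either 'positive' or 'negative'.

Gear 0 (driver): negative (depth 0)
  gear 1: meshes with gear 0 -> depth 1 -> positive (opposite of gear 0)
  gear 2: meshes with gear 1 -> depth 2 -> negative (opposite of gear 1)
  gear 3: meshes with gear 2 -> depth 3 -> positive (opposite of gear 2)
Queried indices 0, 1, 2, 3 -> negative, positive, negative, positive

Answer: negative positive negative positive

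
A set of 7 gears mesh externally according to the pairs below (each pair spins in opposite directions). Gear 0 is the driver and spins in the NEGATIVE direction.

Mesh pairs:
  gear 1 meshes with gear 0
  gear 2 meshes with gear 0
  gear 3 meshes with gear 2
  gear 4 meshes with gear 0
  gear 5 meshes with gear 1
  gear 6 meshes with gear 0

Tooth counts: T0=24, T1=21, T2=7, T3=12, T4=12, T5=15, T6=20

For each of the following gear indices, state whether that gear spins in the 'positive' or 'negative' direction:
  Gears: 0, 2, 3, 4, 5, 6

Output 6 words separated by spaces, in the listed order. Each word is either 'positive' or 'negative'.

Answer: negative positive negative positive negative positive

Derivation:
Gear 0 (driver): negative (depth 0)
  gear 1: meshes with gear 0 -> depth 1 -> positive (opposite of gear 0)
  gear 2: meshes with gear 0 -> depth 1 -> positive (opposite of gear 0)
  gear 3: meshes with gear 2 -> depth 2 -> negative (opposite of gear 2)
  gear 4: meshes with gear 0 -> depth 1 -> positive (opposite of gear 0)
  gear 5: meshes with gear 1 -> depth 2 -> negative (opposite of gear 1)
  gear 6: meshes with gear 0 -> depth 1 -> positive (opposite of gear 0)
Queried indices 0, 2, 3, 4, 5, 6 -> negative, positive, negative, positive, negative, positive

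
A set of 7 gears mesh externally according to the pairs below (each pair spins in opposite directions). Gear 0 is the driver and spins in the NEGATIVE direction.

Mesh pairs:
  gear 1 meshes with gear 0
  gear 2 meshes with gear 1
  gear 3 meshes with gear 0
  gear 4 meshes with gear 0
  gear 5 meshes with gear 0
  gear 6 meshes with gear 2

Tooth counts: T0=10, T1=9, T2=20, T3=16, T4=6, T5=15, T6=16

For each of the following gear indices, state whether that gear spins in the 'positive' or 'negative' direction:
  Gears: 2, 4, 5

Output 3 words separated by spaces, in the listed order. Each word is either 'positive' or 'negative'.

Gear 0 (driver): negative (depth 0)
  gear 1: meshes with gear 0 -> depth 1 -> positive (opposite of gear 0)
  gear 2: meshes with gear 1 -> depth 2 -> negative (opposite of gear 1)
  gear 3: meshes with gear 0 -> depth 1 -> positive (opposite of gear 0)
  gear 4: meshes with gear 0 -> depth 1 -> positive (opposite of gear 0)
  gear 5: meshes with gear 0 -> depth 1 -> positive (opposite of gear 0)
  gear 6: meshes with gear 2 -> depth 3 -> positive (opposite of gear 2)
Queried indices 2, 4, 5 -> negative, positive, positive

Answer: negative positive positive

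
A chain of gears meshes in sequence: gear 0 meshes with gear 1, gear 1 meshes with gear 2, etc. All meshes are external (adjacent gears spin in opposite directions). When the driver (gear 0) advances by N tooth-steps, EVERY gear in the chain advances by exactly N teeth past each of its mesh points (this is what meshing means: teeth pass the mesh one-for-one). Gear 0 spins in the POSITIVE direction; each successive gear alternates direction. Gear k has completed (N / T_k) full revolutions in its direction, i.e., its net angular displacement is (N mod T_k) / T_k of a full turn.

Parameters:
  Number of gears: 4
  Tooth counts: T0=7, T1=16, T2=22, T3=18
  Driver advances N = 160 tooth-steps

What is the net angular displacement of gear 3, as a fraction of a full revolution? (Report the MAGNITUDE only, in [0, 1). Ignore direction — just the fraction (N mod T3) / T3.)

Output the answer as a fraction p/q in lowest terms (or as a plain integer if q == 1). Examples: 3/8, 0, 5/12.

Answer: 8/9

Derivation:
Chain of 4 gears, tooth counts: [7, 16, 22, 18]
  gear 0: T0=7, direction=positive, advance = 160 mod 7 = 6 teeth = 6/7 turn
  gear 1: T1=16, direction=negative, advance = 160 mod 16 = 0 teeth = 0/16 turn
  gear 2: T2=22, direction=positive, advance = 160 mod 22 = 6 teeth = 6/22 turn
  gear 3: T3=18, direction=negative, advance = 160 mod 18 = 16 teeth = 16/18 turn
Gear 3: 160 mod 18 = 16
Fraction = 16 / 18 = 8/9 (gcd(16,18)=2) = 8/9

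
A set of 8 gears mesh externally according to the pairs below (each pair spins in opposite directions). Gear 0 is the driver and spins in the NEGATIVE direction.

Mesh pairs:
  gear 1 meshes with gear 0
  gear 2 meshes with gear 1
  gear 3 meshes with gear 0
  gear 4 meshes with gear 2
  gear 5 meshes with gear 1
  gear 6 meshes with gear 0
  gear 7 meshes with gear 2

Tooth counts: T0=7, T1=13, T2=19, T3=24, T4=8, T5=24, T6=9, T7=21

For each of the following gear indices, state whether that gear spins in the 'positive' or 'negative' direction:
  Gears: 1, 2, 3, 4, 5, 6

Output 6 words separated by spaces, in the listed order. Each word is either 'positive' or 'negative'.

Gear 0 (driver): negative (depth 0)
  gear 1: meshes with gear 0 -> depth 1 -> positive (opposite of gear 0)
  gear 2: meshes with gear 1 -> depth 2 -> negative (opposite of gear 1)
  gear 3: meshes with gear 0 -> depth 1 -> positive (opposite of gear 0)
  gear 4: meshes with gear 2 -> depth 3 -> positive (opposite of gear 2)
  gear 5: meshes with gear 1 -> depth 2 -> negative (opposite of gear 1)
  gear 6: meshes with gear 0 -> depth 1 -> positive (opposite of gear 0)
  gear 7: meshes with gear 2 -> depth 3 -> positive (opposite of gear 2)
Queried indices 1, 2, 3, 4, 5, 6 -> positive, negative, positive, positive, negative, positive

Answer: positive negative positive positive negative positive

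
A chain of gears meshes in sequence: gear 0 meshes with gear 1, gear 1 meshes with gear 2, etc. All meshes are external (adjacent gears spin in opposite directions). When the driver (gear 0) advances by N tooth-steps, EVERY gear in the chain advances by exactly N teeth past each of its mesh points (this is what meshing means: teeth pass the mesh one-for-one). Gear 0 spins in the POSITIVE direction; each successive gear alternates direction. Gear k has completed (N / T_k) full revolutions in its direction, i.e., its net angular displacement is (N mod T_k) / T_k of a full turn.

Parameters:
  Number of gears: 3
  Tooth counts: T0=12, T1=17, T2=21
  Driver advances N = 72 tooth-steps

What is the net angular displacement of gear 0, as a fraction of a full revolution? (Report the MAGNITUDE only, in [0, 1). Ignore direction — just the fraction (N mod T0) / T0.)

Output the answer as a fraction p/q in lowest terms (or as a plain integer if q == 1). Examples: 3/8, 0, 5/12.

Answer: 0

Derivation:
Chain of 3 gears, tooth counts: [12, 17, 21]
  gear 0: T0=12, direction=positive, advance = 72 mod 12 = 0 teeth = 0/12 turn
  gear 1: T1=17, direction=negative, advance = 72 mod 17 = 4 teeth = 4/17 turn
  gear 2: T2=21, direction=positive, advance = 72 mod 21 = 9 teeth = 9/21 turn
Gear 0: 72 mod 12 = 0
Fraction = 0 / 12 = 0/1 (gcd(0,12)=12) = 0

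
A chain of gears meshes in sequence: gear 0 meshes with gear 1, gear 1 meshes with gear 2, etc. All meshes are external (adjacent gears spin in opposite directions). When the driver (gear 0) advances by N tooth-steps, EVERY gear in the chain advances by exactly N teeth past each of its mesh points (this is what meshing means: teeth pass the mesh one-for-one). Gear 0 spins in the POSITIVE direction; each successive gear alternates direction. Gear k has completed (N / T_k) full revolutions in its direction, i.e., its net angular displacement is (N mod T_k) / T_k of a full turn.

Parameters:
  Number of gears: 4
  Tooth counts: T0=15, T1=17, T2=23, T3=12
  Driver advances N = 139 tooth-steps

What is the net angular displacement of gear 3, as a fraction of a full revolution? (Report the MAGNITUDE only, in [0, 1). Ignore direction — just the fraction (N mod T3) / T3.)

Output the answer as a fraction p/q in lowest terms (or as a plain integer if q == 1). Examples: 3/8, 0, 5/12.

Answer: 7/12

Derivation:
Chain of 4 gears, tooth counts: [15, 17, 23, 12]
  gear 0: T0=15, direction=positive, advance = 139 mod 15 = 4 teeth = 4/15 turn
  gear 1: T1=17, direction=negative, advance = 139 mod 17 = 3 teeth = 3/17 turn
  gear 2: T2=23, direction=positive, advance = 139 mod 23 = 1 teeth = 1/23 turn
  gear 3: T3=12, direction=negative, advance = 139 mod 12 = 7 teeth = 7/12 turn
Gear 3: 139 mod 12 = 7
Fraction = 7 / 12 = 7/12 (gcd(7,12)=1) = 7/12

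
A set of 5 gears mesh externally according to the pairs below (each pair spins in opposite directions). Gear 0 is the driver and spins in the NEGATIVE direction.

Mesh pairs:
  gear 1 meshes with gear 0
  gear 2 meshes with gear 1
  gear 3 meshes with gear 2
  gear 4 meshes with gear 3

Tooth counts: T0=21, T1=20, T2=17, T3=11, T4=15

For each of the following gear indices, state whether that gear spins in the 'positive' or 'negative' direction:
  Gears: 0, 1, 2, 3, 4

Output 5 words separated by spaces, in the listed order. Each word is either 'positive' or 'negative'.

Gear 0 (driver): negative (depth 0)
  gear 1: meshes with gear 0 -> depth 1 -> positive (opposite of gear 0)
  gear 2: meshes with gear 1 -> depth 2 -> negative (opposite of gear 1)
  gear 3: meshes with gear 2 -> depth 3 -> positive (opposite of gear 2)
  gear 4: meshes with gear 3 -> depth 4 -> negative (opposite of gear 3)
Queried indices 0, 1, 2, 3, 4 -> negative, positive, negative, positive, negative

Answer: negative positive negative positive negative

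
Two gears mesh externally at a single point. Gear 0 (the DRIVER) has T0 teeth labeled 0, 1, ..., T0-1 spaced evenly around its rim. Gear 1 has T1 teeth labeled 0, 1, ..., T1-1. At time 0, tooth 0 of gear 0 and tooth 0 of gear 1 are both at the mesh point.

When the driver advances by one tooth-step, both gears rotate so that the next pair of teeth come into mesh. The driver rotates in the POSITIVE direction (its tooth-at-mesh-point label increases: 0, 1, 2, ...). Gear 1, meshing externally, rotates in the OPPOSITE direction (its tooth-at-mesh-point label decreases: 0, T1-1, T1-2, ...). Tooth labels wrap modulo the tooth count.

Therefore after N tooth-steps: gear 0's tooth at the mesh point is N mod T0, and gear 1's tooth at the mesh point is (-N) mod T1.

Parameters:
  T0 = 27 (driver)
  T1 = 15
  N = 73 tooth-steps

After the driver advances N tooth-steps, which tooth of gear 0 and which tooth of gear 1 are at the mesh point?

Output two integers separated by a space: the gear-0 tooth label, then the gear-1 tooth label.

Answer: 19 2

Derivation:
Gear 0 (driver, T0=27): tooth at mesh = N mod T0
  73 = 2 * 27 + 19, so 73 mod 27 = 19
  gear 0 tooth = 19
Gear 1 (driven, T1=15): tooth at mesh = (-N) mod T1
  73 = 4 * 15 + 13, so 73 mod 15 = 13
  (-73) mod 15 = (-13) mod 15 = 15 - 13 = 2
Mesh after 73 steps: gear-0 tooth 19 meets gear-1 tooth 2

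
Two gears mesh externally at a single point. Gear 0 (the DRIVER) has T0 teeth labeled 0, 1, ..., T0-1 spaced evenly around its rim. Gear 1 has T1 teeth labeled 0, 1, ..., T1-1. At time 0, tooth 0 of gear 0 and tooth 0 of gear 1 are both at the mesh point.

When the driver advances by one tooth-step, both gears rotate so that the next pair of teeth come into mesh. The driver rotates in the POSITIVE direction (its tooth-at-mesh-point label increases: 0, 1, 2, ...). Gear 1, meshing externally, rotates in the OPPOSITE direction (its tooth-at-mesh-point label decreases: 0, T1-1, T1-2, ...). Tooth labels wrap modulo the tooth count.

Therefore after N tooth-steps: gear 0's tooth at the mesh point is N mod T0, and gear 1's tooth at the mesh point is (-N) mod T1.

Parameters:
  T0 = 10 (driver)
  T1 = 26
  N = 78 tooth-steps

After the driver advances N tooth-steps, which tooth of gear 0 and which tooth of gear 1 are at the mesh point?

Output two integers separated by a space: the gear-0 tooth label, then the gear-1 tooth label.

Answer: 8 0

Derivation:
Gear 0 (driver, T0=10): tooth at mesh = N mod T0
  78 = 7 * 10 + 8, so 78 mod 10 = 8
  gear 0 tooth = 8
Gear 1 (driven, T1=26): tooth at mesh = (-N) mod T1
  78 = 3 * 26 + 0, so 78 mod 26 = 0
  (-78) mod 26 = 0
Mesh after 78 steps: gear-0 tooth 8 meets gear-1 tooth 0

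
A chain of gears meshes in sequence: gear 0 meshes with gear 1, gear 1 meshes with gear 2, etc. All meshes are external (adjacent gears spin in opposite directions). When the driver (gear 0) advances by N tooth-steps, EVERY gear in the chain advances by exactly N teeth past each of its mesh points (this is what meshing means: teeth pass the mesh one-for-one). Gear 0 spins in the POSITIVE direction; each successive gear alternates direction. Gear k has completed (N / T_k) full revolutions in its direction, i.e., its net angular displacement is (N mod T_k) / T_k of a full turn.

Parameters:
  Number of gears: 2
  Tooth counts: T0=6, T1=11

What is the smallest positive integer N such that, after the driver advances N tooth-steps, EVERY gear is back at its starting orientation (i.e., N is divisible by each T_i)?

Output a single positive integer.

Answer: 66

Derivation:
Gear k returns to start when N is a multiple of T_k.
All gears at start simultaneously when N is a common multiple of [6, 11]; the smallest such N is lcm(6, 11).
Start: lcm = T0 = 6
Fold in T1=11: gcd(6, 11) = 1; lcm(6, 11) = 6 * 11 / 1 = 66 / 1 = 66
Full cycle length = 66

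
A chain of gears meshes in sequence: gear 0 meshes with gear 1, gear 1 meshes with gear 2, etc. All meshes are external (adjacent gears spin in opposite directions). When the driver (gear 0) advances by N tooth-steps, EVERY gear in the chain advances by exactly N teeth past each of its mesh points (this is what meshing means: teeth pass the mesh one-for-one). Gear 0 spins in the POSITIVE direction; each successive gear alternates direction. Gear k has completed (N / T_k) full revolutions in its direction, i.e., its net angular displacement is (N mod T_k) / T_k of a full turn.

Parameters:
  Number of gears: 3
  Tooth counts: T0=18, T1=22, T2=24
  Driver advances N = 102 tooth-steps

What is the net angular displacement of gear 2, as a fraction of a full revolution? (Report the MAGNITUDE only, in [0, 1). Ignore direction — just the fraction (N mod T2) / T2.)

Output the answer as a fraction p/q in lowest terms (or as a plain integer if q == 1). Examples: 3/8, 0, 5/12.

Chain of 3 gears, tooth counts: [18, 22, 24]
  gear 0: T0=18, direction=positive, advance = 102 mod 18 = 12 teeth = 12/18 turn
  gear 1: T1=22, direction=negative, advance = 102 mod 22 = 14 teeth = 14/22 turn
  gear 2: T2=24, direction=positive, advance = 102 mod 24 = 6 teeth = 6/24 turn
Gear 2: 102 mod 24 = 6
Fraction = 6 / 24 = 1/4 (gcd(6,24)=6) = 1/4

Answer: 1/4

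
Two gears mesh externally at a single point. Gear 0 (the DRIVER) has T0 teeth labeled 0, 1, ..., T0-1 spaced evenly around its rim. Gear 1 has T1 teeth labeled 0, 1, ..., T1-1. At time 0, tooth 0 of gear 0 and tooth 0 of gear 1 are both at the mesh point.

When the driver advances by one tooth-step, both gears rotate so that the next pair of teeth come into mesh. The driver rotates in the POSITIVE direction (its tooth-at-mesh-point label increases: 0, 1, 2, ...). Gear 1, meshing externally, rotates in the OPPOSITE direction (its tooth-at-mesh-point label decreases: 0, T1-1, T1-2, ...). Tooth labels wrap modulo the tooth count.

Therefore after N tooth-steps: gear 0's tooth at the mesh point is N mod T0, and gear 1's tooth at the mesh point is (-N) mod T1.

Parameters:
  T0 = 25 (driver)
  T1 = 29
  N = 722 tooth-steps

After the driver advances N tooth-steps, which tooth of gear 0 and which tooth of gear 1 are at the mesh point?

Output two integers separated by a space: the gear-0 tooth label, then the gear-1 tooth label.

Gear 0 (driver, T0=25): tooth at mesh = N mod T0
  722 = 28 * 25 + 22, so 722 mod 25 = 22
  gear 0 tooth = 22
Gear 1 (driven, T1=29): tooth at mesh = (-N) mod T1
  722 = 24 * 29 + 26, so 722 mod 29 = 26
  (-722) mod 29 = (-26) mod 29 = 29 - 26 = 3
Mesh after 722 steps: gear-0 tooth 22 meets gear-1 tooth 3

Answer: 22 3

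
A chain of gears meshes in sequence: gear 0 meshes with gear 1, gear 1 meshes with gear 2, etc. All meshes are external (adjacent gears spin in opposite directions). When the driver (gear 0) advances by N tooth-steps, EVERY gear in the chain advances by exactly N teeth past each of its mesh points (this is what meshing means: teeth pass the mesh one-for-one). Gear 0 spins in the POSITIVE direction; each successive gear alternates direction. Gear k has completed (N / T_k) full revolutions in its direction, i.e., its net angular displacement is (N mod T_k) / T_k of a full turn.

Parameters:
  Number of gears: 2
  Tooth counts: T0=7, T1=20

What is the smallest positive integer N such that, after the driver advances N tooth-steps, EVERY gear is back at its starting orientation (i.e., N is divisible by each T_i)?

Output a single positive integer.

Gear k returns to start when N is a multiple of T_k.
All gears at start simultaneously when N is a common multiple of [7, 20]; the smallest such N is lcm(7, 20).
Start: lcm = T0 = 7
Fold in T1=20: gcd(7, 20) = 1; lcm(7, 20) = 7 * 20 / 1 = 140 / 1 = 140
Full cycle length = 140

Answer: 140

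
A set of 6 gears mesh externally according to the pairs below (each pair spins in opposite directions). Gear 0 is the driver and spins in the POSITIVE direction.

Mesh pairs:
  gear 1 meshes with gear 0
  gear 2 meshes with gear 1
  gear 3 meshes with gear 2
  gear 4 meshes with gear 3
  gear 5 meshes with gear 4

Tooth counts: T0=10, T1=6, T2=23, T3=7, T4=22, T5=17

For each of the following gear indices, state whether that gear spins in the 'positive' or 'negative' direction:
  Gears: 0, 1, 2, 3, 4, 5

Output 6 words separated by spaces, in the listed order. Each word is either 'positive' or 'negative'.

Answer: positive negative positive negative positive negative

Derivation:
Gear 0 (driver): positive (depth 0)
  gear 1: meshes with gear 0 -> depth 1 -> negative (opposite of gear 0)
  gear 2: meshes with gear 1 -> depth 2 -> positive (opposite of gear 1)
  gear 3: meshes with gear 2 -> depth 3 -> negative (opposite of gear 2)
  gear 4: meshes with gear 3 -> depth 4 -> positive (opposite of gear 3)
  gear 5: meshes with gear 4 -> depth 5 -> negative (opposite of gear 4)
Queried indices 0, 1, 2, 3, 4, 5 -> positive, negative, positive, negative, positive, negative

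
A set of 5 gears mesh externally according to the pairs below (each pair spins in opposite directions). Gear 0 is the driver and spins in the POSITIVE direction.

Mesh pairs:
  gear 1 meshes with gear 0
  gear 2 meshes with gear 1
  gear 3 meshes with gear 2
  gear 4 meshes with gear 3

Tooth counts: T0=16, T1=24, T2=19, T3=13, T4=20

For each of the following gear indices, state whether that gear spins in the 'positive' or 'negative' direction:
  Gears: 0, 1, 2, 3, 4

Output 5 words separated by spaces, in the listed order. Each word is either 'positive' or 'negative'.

Gear 0 (driver): positive (depth 0)
  gear 1: meshes with gear 0 -> depth 1 -> negative (opposite of gear 0)
  gear 2: meshes with gear 1 -> depth 2 -> positive (opposite of gear 1)
  gear 3: meshes with gear 2 -> depth 3 -> negative (opposite of gear 2)
  gear 4: meshes with gear 3 -> depth 4 -> positive (opposite of gear 3)
Queried indices 0, 1, 2, 3, 4 -> positive, negative, positive, negative, positive

Answer: positive negative positive negative positive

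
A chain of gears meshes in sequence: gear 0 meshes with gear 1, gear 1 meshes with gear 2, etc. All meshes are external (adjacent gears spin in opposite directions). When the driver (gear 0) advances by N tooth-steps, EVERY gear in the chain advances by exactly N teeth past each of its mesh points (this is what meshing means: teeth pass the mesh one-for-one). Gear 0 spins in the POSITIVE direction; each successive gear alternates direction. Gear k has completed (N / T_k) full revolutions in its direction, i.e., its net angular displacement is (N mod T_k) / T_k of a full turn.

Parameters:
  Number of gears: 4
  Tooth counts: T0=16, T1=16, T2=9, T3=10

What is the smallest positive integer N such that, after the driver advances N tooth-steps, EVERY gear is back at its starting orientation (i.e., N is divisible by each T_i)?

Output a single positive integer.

Answer: 720

Derivation:
Gear k returns to start when N is a multiple of T_k.
All gears at start simultaneously when N is a common multiple of [16, 16, 9, 10]; the smallest such N is lcm(16, 16, 9, 10).
Start: lcm = T0 = 16
Fold in T1=16: gcd(16, 16) = 16; lcm(16, 16) = 16 * 16 / 16 = 256 / 16 = 16
Fold in T2=9: gcd(16, 9) = 1; lcm(16, 9) = 16 * 9 / 1 = 144 / 1 = 144
Fold in T3=10: gcd(144, 10) = 2; lcm(144, 10) = 144 * 10 / 2 = 1440 / 2 = 720
Full cycle length = 720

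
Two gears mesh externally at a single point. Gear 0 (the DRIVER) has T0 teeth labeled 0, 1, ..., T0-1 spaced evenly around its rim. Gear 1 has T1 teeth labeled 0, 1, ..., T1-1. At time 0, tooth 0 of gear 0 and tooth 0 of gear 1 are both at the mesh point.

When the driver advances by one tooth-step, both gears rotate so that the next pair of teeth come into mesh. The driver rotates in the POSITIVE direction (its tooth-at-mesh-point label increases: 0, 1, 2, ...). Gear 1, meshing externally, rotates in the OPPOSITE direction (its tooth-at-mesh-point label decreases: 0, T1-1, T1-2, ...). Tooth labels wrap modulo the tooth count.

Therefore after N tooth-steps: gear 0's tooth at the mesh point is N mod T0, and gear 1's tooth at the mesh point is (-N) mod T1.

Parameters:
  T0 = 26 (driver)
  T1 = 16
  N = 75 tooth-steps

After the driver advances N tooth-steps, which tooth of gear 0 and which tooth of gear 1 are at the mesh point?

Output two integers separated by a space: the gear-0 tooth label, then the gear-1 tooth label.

Gear 0 (driver, T0=26): tooth at mesh = N mod T0
  75 = 2 * 26 + 23, so 75 mod 26 = 23
  gear 0 tooth = 23
Gear 1 (driven, T1=16): tooth at mesh = (-N) mod T1
  75 = 4 * 16 + 11, so 75 mod 16 = 11
  (-75) mod 16 = (-11) mod 16 = 16 - 11 = 5
Mesh after 75 steps: gear-0 tooth 23 meets gear-1 tooth 5

Answer: 23 5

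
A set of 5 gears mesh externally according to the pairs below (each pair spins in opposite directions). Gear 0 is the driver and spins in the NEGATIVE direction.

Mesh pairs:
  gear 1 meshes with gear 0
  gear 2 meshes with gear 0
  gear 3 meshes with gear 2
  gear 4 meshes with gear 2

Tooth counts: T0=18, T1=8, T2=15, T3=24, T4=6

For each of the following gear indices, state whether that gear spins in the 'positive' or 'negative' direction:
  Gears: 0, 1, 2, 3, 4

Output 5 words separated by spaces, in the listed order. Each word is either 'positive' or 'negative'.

Gear 0 (driver): negative (depth 0)
  gear 1: meshes with gear 0 -> depth 1 -> positive (opposite of gear 0)
  gear 2: meshes with gear 0 -> depth 1 -> positive (opposite of gear 0)
  gear 3: meshes with gear 2 -> depth 2 -> negative (opposite of gear 2)
  gear 4: meshes with gear 2 -> depth 2 -> negative (opposite of gear 2)
Queried indices 0, 1, 2, 3, 4 -> negative, positive, positive, negative, negative

Answer: negative positive positive negative negative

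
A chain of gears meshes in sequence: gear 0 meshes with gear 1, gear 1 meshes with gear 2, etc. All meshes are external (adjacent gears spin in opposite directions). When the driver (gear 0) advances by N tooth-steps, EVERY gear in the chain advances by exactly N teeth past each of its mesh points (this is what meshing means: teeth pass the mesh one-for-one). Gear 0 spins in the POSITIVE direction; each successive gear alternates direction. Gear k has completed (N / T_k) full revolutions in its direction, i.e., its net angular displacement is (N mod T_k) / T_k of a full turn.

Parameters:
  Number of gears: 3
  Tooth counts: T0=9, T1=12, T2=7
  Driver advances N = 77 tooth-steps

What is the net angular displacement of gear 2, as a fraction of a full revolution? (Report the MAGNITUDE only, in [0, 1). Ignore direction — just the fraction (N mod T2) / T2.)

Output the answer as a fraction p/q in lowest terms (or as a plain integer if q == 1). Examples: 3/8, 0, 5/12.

Chain of 3 gears, tooth counts: [9, 12, 7]
  gear 0: T0=9, direction=positive, advance = 77 mod 9 = 5 teeth = 5/9 turn
  gear 1: T1=12, direction=negative, advance = 77 mod 12 = 5 teeth = 5/12 turn
  gear 2: T2=7, direction=positive, advance = 77 mod 7 = 0 teeth = 0/7 turn
Gear 2: 77 mod 7 = 0
Fraction = 0 / 7 = 0/1 (gcd(0,7)=7) = 0

Answer: 0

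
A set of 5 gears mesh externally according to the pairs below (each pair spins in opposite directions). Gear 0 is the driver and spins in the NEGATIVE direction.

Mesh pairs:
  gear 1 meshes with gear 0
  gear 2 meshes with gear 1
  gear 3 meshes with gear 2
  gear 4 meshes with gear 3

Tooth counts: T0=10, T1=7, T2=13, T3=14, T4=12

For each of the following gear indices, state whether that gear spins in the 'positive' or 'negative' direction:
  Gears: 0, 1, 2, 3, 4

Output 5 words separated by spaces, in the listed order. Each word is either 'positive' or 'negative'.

Gear 0 (driver): negative (depth 0)
  gear 1: meshes with gear 0 -> depth 1 -> positive (opposite of gear 0)
  gear 2: meshes with gear 1 -> depth 2 -> negative (opposite of gear 1)
  gear 3: meshes with gear 2 -> depth 3 -> positive (opposite of gear 2)
  gear 4: meshes with gear 3 -> depth 4 -> negative (opposite of gear 3)
Queried indices 0, 1, 2, 3, 4 -> negative, positive, negative, positive, negative

Answer: negative positive negative positive negative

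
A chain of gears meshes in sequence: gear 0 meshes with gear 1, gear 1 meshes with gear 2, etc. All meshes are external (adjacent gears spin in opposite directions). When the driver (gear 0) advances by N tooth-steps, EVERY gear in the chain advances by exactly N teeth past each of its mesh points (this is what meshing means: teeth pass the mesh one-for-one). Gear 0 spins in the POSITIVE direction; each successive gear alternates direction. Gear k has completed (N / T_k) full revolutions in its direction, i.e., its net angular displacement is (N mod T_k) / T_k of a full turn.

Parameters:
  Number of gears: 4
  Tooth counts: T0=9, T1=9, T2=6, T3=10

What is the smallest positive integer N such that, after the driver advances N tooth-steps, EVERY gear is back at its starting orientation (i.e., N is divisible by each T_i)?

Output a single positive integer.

Answer: 90

Derivation:
Gear k returns to start when N is a multiple of T_k.
All gears at start simultaneously when N is a common multiple of [9, 9, 6, 10]; the smallest such N is lcm(9, 9, 6, 10).
Start: lcm = T0 = 9
Fold in T1=9: gcd(9, 9) = 9; lcm(9, 9) = 9 * 9 / 9 = 81 / 9 = 9
Fold in T2=6: gcd(9, 6) = 3; lcm(9, 6) = 9 * 6 / 3 = 54 / 3 = 18
Fold in T3=10: gcd(18, 10) = 2; lcm(18, 10) = 18 * 10 / 2 = 180 / 2 = 90
Full cycle length = 90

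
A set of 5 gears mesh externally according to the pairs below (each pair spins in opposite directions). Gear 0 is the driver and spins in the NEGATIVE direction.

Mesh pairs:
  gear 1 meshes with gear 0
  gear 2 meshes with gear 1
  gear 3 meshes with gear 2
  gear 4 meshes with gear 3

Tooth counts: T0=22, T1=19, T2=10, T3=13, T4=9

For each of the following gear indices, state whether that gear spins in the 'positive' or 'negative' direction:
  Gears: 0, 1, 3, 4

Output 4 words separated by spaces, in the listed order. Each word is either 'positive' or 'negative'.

Gear 0 (driver): negative (depth 0)
  gear 1: meshes with gear 0 -> depth 1 -> positive (opposite of gear 0)
  gear 2: meshes with gear 1 -> depth 2 -> negative (opposite of gear 1)
  gear 3: meshes with gear 2 -> depth 3 -> positive (opposite of gear 2)
  gear 4: meshes with gear 3 -> depth 4 -> negative (opposite of gear 3)
Queried indices 0, 1, 3, 4 -> negative, positive, positive, negative

Answer: negative positive positive negative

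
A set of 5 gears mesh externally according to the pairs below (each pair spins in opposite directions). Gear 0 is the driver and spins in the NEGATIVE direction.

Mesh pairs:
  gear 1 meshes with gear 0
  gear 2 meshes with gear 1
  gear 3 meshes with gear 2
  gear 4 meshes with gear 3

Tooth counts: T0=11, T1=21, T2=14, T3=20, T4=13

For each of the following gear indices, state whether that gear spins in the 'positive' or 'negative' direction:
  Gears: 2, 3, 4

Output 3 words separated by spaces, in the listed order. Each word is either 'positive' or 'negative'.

Gear 0 (driver): negative (depth 0)
  gear 1: meshes with gear 0 -> depth 1 -> positive (opposite of gear 0)
  gear 2: meshes with gear 1 -> depth 2 -> negative (opposite of gear 1)
  gear 3: meshes with gear 2 -> depth 3 -> positive (opposite of gear 2)
  gear 4: meshes with gear 3 -> depth 4 -> negative (opposite of gear 3)
Queried indices 2, 3, 4 -> negative, positive, negative

Answer: negative positive negative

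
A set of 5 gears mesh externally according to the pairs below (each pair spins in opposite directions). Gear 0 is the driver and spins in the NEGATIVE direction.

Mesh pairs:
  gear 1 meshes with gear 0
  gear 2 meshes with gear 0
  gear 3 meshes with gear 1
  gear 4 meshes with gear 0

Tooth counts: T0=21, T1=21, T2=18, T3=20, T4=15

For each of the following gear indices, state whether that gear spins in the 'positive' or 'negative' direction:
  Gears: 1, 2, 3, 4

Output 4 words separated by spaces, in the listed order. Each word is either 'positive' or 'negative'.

Gear 0 (driver): negative (depth 0)
  gear 1: meshes with gear 0 -> depth 1 -> positive (opposite of gear 0)
  gear 2: meshes with gear 0 -> depth 1 -> positive (opposite of gear 0)
  gear 3: meshes with gear 1 -> depth 2 -> negative (opposite of gear 1)
  gear 4: meshes with gear 0 -> depth 1 -> positive (opposite of gear 0)
Queried indices 1, 2, 3, 4 -> positive, positive, negative, positive

Answer: positive positive negative positive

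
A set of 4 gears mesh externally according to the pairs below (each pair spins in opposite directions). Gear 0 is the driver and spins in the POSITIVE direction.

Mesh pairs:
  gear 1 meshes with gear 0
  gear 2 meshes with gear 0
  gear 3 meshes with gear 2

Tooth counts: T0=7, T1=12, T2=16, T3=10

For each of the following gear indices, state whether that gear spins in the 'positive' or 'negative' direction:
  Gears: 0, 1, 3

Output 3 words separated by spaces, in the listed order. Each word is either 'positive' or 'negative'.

Answer: positive negative positive

Derivation:
Gear 0 (driver): positive (depth 0)
  gear 1: meshes with gear 0 -> depth 1 -> negative (opposite of gear 0)
  gear 2: meshes with gear 0 -> depth 1 -> negative (opposite of gear 0)
  gear 3: meshes with gear 2 -> depth 2 -> positive (opposite of gear 2)
Queried indices 0, 1, 3 -> positive, negative, positive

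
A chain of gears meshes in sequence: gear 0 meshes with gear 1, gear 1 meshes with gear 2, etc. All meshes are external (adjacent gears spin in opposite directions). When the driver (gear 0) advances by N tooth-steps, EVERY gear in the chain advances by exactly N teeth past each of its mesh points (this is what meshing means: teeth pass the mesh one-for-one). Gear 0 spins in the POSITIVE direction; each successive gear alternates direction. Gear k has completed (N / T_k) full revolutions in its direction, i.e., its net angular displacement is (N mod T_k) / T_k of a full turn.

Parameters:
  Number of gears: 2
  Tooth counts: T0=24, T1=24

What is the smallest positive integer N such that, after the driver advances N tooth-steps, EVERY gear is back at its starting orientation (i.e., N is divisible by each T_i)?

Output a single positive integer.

Gear k returns to start when N is a multiple of T_k.
All gears at start simultaneously when N is a common multiple of [24, 24]; the smallest such N is lcm(24, 24).
Start: lcm = T0 = 24
Fold in T1=24: gcd(24, 24) = 24; lcm(24, 24) = 24 * 24 / 24 = 576 / 24 = 24
Full cycle length = 24

Answer: 24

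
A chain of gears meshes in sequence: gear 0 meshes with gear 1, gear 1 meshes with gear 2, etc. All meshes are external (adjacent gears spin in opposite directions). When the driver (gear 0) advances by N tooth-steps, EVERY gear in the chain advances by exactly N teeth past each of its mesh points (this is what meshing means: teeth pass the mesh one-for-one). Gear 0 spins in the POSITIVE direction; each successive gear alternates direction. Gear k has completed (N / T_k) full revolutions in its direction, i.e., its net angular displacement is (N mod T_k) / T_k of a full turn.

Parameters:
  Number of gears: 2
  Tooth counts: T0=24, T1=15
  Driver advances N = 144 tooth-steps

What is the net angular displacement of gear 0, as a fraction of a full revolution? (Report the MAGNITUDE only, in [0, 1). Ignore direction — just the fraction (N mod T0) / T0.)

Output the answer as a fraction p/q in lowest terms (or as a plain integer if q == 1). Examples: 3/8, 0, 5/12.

Chain of 2 gears, tooth counts: [24, 15]
  gear 0: T0=24, direction=positive, advance = 144 mod 24 = 0 teeth = 0/24 turn
  gear 1: T1=15, direction=negative, advance = 144 mod 15 = 9 teeth = 9/15 turn
Gear 0: 144 mod 24 = 0
Fraction = 0 / 24 = 0/1 (gcd(0,24)=24) = 0

Answer: 0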